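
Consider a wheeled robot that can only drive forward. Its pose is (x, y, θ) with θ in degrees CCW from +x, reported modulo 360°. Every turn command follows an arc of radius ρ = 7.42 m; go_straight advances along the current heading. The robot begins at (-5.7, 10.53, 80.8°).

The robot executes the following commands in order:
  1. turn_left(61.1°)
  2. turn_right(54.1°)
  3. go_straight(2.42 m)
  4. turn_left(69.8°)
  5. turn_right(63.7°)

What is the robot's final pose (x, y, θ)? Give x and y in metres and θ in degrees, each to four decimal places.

set_pose: (x, y, θ) = (-5.7000, 10.5300, 80.8000°), ρ = 7.42
turn_left(61.1°): centre at ρ to the left, rotate +61.1° → (-8.4461, 17.5554, 141.9000°)
turn_right(54.1°): centre at ρ to the right, rotate −54.1° → (-11.2823, 23.6793, 87.8000°)
go_straight(2.42): x += 2.42·cos θ, y += 2.42·sin θ → (-11.1894, 26.0975, 87.8000°)
turn_left(69.8°): centre at ρ to the left, rotate +69.8° → (-15.7764, 33.2425, 157.6000°)
turn_right(63.7°): centre at ρ to the right, rotate −63.7° → (-20.3516, 39.5979, 93.9000°)

(-20.3516, 39.5979, 93.9000°)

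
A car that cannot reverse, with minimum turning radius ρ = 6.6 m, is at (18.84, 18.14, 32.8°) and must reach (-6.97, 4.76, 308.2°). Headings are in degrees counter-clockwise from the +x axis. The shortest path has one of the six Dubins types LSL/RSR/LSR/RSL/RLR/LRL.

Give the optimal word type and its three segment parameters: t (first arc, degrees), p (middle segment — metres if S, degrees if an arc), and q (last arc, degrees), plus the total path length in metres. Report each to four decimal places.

Let ψ = atan2(Δy, Δx) = atan2(-13.38, -25.81) = -152.5976° be the start→goal bearing.
Normalize: d = |goal − start| / ρ = 29.071988/6.6 = 4.404847, α = (θ_start − ψ) mod 360° = 185.3976° = 3.235799 rad, β = (θ_goal − ψ) mod 360° = 100.7976° = 1.759250 rad.
Common terms: sin α = -0.094067, cos α = -0.995566, sin β = 0.982295, cos β = -0.187340, cos(α−β) = 0.094108, d² = 19.402674. Work in radians in the unit-radius frame; every candidate has L = ρ·(t + p + q).
LSL: p² = 2 + d² − 2cos(α−β) + 2d(sin α − sin β) = 11.732040; p = √p² = 3.425207; φ = atan2(cos β − cos α, d + sin α − sin β) = 0.238211 rad; t = (φ − α) mod 2π = 3.285597 rad, q = (β − φ) mod 2π = 1.521040 rad → L = 6.6·(3.285597 + 3.425207 + 1.521040) = 6.6·8.231843 = 54.330166 m
RSR: p² = 2 + d² − 2cos(α−β) + 2d(sin β − sin α) = 30.696876; p = √p² = 5.540476; φ = atan2(cos α − cos β, d − sin α + sin β) = -0.146399 rad; t = (α − φ) mod 2π = 3.382198 rad, q = (φ − β) mod 2π = 4.377536 rad → L = 6.6·(3.382198 + 5.540476 + 4.377536) = 6.6·13.300210 = 87.781386 m
LSR: p² = d² − 2 + 2cos(α−β) + 2d(sin α + sin β) = 25.415910; p = √p² = 5.041419; φ = atan2(−cos α − cos β, d + sin α + sin β) − atan2(−2, p) = 0.597539 rad; t = (φ − α) mod 2π = 3.644926 rad, q = (φ − β) mod 2π = 5.121474 rad → L = 6.6·(3.644926 + 5.041419 + 5.121474) = 6.6·13.807819 = 91.131608 m
RSL: p² = d² − 2 + 2cos(α−β) − 2d(sin α + sin β) = 9.765872; p = √p² = 3.125040; φ = atan2(cos α + cos β, d − sin α − sin β) − atan2(2, p) = -0.893794 rad; t = (α − φ) mod 2π = 4.129593 rad, q = (β − φ) mod 2π = 2.653044 rad → L = 6.6·(4.129593 + 3.125040 + 2.653044) = 6.6·9.907676 = 65.390663 m
RLR: c = (6 − d² + 2cos(α−β) + 2d(sin α − sin β))/8 = -2.837109, |c| > 1 → infeasible
LRL: c = (6 − d² + 2cos(α−β) − 2d(sin α − sin β))/8 = -0.466505; p = 2π − arccos c = 4.227054 rad; φ = atan2(cos β − cos α, d + sin α − sin β) = 0.238211 rad; t = (φ − α + p/2) mod 2π = 5.399124 rad, q = (β − α − t + p) mod 2π = 3.634566 rad → L = 6.6·(5.399124 + 4.227054 + 3.634566) = 6.6·13.260744 = 87.520910 m
Shortest: LSL with L = 54.330166 m ≈ 54.3302 m
Convert LSL to answer units (arcs ×180/π): t = 3.285597·180/π = 188.2508°, p = ρ·p = 6.6·3.425207 = 22.6064 m, q = 1.521040·180/π = 87.1492°, L = 54.3302 m.

LSL: t = 188.2508°, p = 22.6064 m, q = 87.1492°, L = 54.3302 m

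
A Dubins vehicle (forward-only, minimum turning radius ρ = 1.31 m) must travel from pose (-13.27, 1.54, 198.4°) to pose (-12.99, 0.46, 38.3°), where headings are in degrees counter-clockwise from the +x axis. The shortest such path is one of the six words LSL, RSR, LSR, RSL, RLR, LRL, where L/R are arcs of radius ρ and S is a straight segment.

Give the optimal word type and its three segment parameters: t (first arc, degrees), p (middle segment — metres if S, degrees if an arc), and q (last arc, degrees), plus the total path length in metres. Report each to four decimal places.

RLR: t = 39.6947°, p = 270.9715°, q = 31.3768°, L = 7.8204 m

Let ψ = atan2(Δy, Δx) = atan2(-1.08, 0.28) = -75.4655° be the start→goal bearing.
Normalize: d = |goal − start| / ρ = 1.115706/1.31 = 0.851684, α = (θ_start − ψ) mod 360° = 273.8655° = 4.779855 rad, β = (θ_goal − ψ) mod 360° = 113.7655° = 1.985583 rad.
Common terms: sin α = -0.997725, cos α = 0.067415, sin β = 0.915202, cos β = -0.402995, cos(α−β) = -0.940288, d² = 0.725366. Work in radians in the unit-radius frame; every candidate has L = ρ·(t + p + q).
LSL: p² = 2 + d² − 2cos(α−β) + 2d(sin α − sin β) = 1.347523; p = √p² = 1.160829; φ = atan2(cos β − cos α, d + sin α − sin β) = -2.724355 rad; t = (φ − α) mod 2π = 5.062160 rad, q = (β − φ) mod 2π = 4.709938 rad → L = 1.31·(5.062160 + 1.160829 + 4.709938) = 1.31·10.932927 = 14.322134 m
RSR: p² = 2 + d² − 2cos(α−β) + 2d(sin β − sin α) = 7.864361; p = √p² = 2.804347; φ = atan2(cos α − cos β, d − sin α + sin β) = 0.168540 rad; t = (α − φ) mod 2π = 4.611315 rad, q = (φ − β) mod 2π = 4.466142 rad → L = 1.31·(4.611315 + 2.804347 + 4.466142) = 1.31·11.881804 = 15.565164 m
LSR: p² = d² − 2 + 2cos(α−β) + 2d(sin α + sin β) = -3.295777 < 0 → infeasible
RSL: p² = d² − 2 + 2cos(α−β) − 2d(sin α + sin β) = -3.014644 < 0 → infeasible
RLR: c = (6 − d² + 2cos(α−β) + 2d(sin α − sin β))/8 = 0.016955; p = 2π − arccos c = 4.729345 rad; φ = atan2(cos α − cos β, d − sin α + sin β) = 0.168540 rad; t = (α − φ + p/2) mod 2π = 0.692802 rad, q = (α − β − t + p) mod 2π = 0.547629 rad → L = 1.31·(0.692802 + 4.729345 + 0.547629) = 1.31·5.969776 = 7.820407 m
LRL: c = (6 − d² + 2cos(α−β) − 2d(sin α − sin β))/8 = 0.831560; p = 2π − arccos c = 5.694299 rad; φ = atan2(cos β − cos α, d + sin α − sin β) = -2.724355 rad; t = (φ − α + p/2) mod 2π = 1.626124 rad, q = (β − α − t + p) mod 2π = 1.273902 rad → L = 1.31·(1.626124 + 5.694299 + 1.273902) = 1.31·8.594325 = 11.258566 m
Shortest: RLR with L = 7.820407 m ≈ 7.8204 m
Convert RLR to answer units (arcs ×180/π): t = 0.692802·180/π = 39.6947°, p = 4.729345·180/π = 270.9715°, q = 0.547629·180/π = 31.3768°, L = 7.8204 m.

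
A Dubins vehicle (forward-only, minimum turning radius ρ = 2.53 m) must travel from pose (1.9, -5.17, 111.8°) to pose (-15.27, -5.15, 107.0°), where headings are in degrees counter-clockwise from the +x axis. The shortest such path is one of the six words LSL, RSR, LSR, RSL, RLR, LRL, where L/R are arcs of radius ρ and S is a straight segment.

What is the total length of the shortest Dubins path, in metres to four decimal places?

19.1007 m

Let ψ = atan2(Δy, Δx) = atan2(0.02, -17.17) = 179.9333° be the start→goal bearing.
Normalize: d = |goal − start| / ρ = 17.170012/2.53 = 6.786566, α = (θ_start − ψ) mod 360° = 291.8667° = 5.094036 rad, β = (θ_goal − ψ) mod 360° = 287.0667° = 5.010260 rad.
Common terms: sin α = -0.928053, cos α = 0.372449, sin β = -0.955964, cos β = 0.293485, cos(α−β) = 0.996493, d² = 46.057476. Work in radians in the unit-radius frame; every candidate has L = ρ·(t + p + q).
LSL: p² = 2 + d² − 2cos(α−β) + 2d(sin α − sin β) = 46.443329; p = √p² = 6.814934; φ = atan2(cos β − cos α, d + sin α − sin β) = -0.011587 rad; t = (φ − α) mod 2π = 1.177563 rad, q = (β − φ) mod 2π = 5.021847 rad → L = 2.53·(1.177563 + 6.814934 + 5.021847) = 2.53·13.014344 = 32.926290 m
RSR: p² = 2 + d² − 2cos(α−β) + 2d(sin β − sin α) = 45.685652; p = √p² = 6.759116; φ = atan2(cos α − cos β, d − sin α + sin β) = 0.011683 rad; t = (α − φ) mod 2π = 5.082353 rad, q = (φ − β) mod 2π = 1.284608 rad → L = 2.53·(5.082353 + 6.759116 + 1.284608) = 2.53·13.126077 = 33.208976 m
LSR: p² = d² − 2 + 2cos(α−β) + 2d(sin α + sin β) = 20.478462; p = √p² = 4.525314; φ = atan2(−cos α − cos β, d + sin α + sin β) − atan2(−2, p) = 0.281138 rad; t = (φ − α) mod 2π = 1.470288 rad, q = (φ − β) mod 2π = 1.554064 rad → L = 2.53·(1.470288 + 4.525314 + 1.554064) = 2.53·7.549665 = 19.100654 m
RSL: p² = d² − 2 + 2cos(α−β) − 2d(sin α + sin β) = 71.622462; p = √p² = 8.463005; φ = atan2(cos α + cos β, d − sin α − sin β) − atan2(2, p) = -0.155412 rad; t = (α − φ) mod 2π = 5.249447 rad, q = (β − φ) mod 2π = 5.165671 rad → L = 2.53·(5.249447 + 8.463005 + 5.165671) = 2.53·18.878124 = 47.761654 m
RLR: c = (6 − d² + 2cos(α−β) + 2d(sin α − sin β))/8 = -4.710706, |c| > 1 → infeasible
LRL: c = (6 − d² + 2cos(α−β) − 2d(sin α − sin β))/8 = -4.805416, |c| > 1 → infeasible
Shortest: LSR with L = 19.100654 m ≈ 19.1007 m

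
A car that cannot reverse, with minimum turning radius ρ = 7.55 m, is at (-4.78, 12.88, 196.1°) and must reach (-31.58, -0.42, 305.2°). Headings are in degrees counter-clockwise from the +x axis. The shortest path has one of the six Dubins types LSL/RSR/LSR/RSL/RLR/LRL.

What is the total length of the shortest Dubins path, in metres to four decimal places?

Let ψ = atan2(Δy, Δx) = atan2(-13.30, -26.80) = -153.6062° be the start→goal bearing.
Normalize: d = |goal − start| / ρ = 29.918723/7.55 = 3.962745, α = (θ_start − ψ) mod 360° = 349.7062° = 6.103525 rad, β = (θ_goal − ψ) mod 360° = 98.8062° = 1.724494 rad.
Common terms: sin α = -0.178695, cos α = 0.983904, sin β = 0.988212, cos β = -0.153093, cos(α−β) = -0.327218, d² = 15.703346. Work in radians in the unit-radius frame; every candidate has L = ρ·(t + p + q).
LSL: p² = 2 + d² − 2cos(α−β) + 2d(sin α − sin β) = 9.109474; p = √p² = 3.018191; φ = atan2(cos β − cos α, d + sin α − sin β) = -0.386248 rad; t = (φ − α) mod 2π = 6.076598 rad, q = (β − φ) mod 2π = 2.110742 rad → L = 7.55·(6.076598 + 3.018191 + 2.110742) = 7.55·11.205530 = 84.601752 m
RSR: p² = 2 + d² − 2cos(α−β) + 2d(sin β − sin α) = 27.606090; p = √p² = 5.254150; φ = atan2(cos α − cos β, d − sin α + sin β) = 0.218126 rad; t = (α − φ) mod 2π = 5.885400 rad, q = (φ − β) mod 2π = 4.776817 rad → L = 7.55·(5.885400 + 5.254150 + 4.776817) = 7.55·15.916366 = 120.168565 m
LSR: p² = d² − 2 + 2cos(α−β) + 2d(sin α + sin β) = 19.464726; p = √p² = 4.411885; φ = atan2(−cos α − cos β, d + sin α + sin β) − atan2(−2, p) = 0.253248 rad; t = (φ − α) mod 2π = 0.432908 rad, q = (φ − β) mod 2π = 4.811939 rad → L = 7.55·(0.432908 + 4.411885 + 4.811939) = 7.55·9.656732 = 72.908326 m
RSL: p² = d² − 2 + 2cos(α−β) − 2d(sin α + sin β) = 6.633095; p = √p² = 2.575480; φ = atan2(cos α + cos β, d − sin α − sin β) − atan2(2, p) = -0.402656 rad; t = (α − φ) mod 2π = 0.222996 rad, q = (β − φ) mod 2π = 2.127150 rad → L = 7.55·(0.222996 + 2.575480 + 2.127150) = 7.55·4.925626 = 37.188473 m
RLR: c = (6 − d² + 2cos(α−β) + 2d(sin α − sin β))/8 = -2.450761, |c| > 1 → infeasible
LRL: c = (6 − d² + 2cos(α−β) − 2d(sin α − sin β))/8 = -0.138684; p = 2π − arccos c = 4.573256 rad; φ = atan2(cos β − cos α, d + sin α − sin β) = -0.386248 rad; t = (φ − α + p/2) mod 2π = 2.080041 rad, q = (β − α − t + p) mod 2π = 4.397370 rad → L = 7.55·(2.080041 + 4.573256 + 4.397370) = 7.55·11.050667 = 83.432534 m
Shortest: RSL with L = 37.188473 m ≈ 37.1885 m

37.1885 m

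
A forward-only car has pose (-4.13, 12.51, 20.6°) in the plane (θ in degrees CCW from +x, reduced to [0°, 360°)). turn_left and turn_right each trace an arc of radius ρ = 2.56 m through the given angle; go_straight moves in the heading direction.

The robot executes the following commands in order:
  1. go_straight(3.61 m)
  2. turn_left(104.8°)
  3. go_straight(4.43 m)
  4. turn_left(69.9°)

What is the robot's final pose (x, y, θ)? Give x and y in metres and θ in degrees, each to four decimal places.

(-4.8933, 22.2567, 195.3000°)

set_pose: (x, y, θ) = (-4.1300, 12.5100, 20.6000°), ρ = 2.56
go_straight(3.61): x += 3.61·cos θ, y += 3.61·sin θ → (-0.7508, 13.7801, 20.6000°)
turn_left(104.8°): centre at ρ to the left, rotate +104.8° → (0.4352, 17.6594, 125.4000°)
go_straight(4.43): x += 4.43·cos θ, y += 4.43·sin θ → (-2.1310, 21.2704, 125.4000°)
turn_left(69.9°): centre at ρ to the left, rotate +69.9° → (-4.8933, 22.2567, 195.3000°)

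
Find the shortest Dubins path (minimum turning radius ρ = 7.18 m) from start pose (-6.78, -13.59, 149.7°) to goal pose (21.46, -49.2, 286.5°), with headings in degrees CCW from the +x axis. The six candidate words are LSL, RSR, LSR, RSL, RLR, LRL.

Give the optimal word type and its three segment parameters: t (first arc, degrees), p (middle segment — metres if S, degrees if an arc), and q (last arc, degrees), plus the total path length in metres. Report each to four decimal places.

LSR: t = 179.7069°, p = 37.5074 m, q = 42.9069°, L = 65.4042 m

Let ψ = atan2(Δy, Δx) = atan2(-35.61, 28.24) = -51.5843° be the start→goal bearing.
Normalize: d = |goal − start| / ρ = 45.448539/7.18 = 6.329880, α = (θ_start − ψ) mod 360° = 201.2843° = 3.513074 rad, β = (θ_goal − ψ) mod 360° = 338.0843° = 5.900685 rad.
Common terms: sin α = -0.362996, cos α = -0.931791, sin β = -0.373242, cos β = 0.927734, cos(α−β) = -0.728969, d² = 40.067382. Work in radians in the unit-radius frame; every candidate has L = ρ·(t + p + q).
LSL: p² = 2 + d² − 2cos(α−β) + 2d(sin α − sin β) = 43.655020; p = √p² = 6.607195; φ = atan2(cos β − cos α, d + sin α − sin β) = 0.285294 rad; t = (φ − α) mod 2π = 3.055405 rad, q = (β − φ) mod 2π = 5.615391 rad → L = 7.18·(3.055405 + 6.607195 + 5.615391) = 7.18·15.277990 = 109.695970 m
RSR: p² = 2 + d² − 2cos(α−β) + 2d(sin β − sin α) = 43.395618; p = √p² = 6.587535; φ = atan2(cos α − cos β, d − sin α + sin β) = -0.286169 rad; t = (α − φ) mod 2π = 3.799243 rad, q = (φ − β) mod 2π = 0.096331 rad → L = 7.18·(3.799243 + 6.587535 + 0.096331) = 7.18·10.483110 = 75.268729 m
LSR: p² = d² − 2 + 2cos(α−β) + 2d(sin α + sin β) = 27.288849; p = √p² = 5.223873; φ = atan2(−cos α − cos β, d + sin α + sin β) − atan2(−2, p) = 0.366367 rad; t = (φ − α) mod 2π = 3.136478 rad, q = (φ − β) mod 2π = 0.748868 rad → L = 7.18·(3.136478 + 5.223873 + 0.748868) = 7.18·9.109218 = 65.404189 m
RSL: p² = d² − 2 + 2cos(α−β) − 2d(sin α + sin β) = 45.930040; p = √p² = 6.777171; φ = atan2(cos α + cos β, d − sin α − sin β) − atan2(2, p) = -0.287537 rad; t = (α − φ) mod 2π = 3.800611 rad, q = (β − φ) mod 2π = 6.188222 rad → L = 7.18·(3.800611 + 6.777171 + 6.188222) = 7.18·16.766004 = 120.379907 m
RLR: c = (6 − d² + 2cos(α−β) + 2d(sin α − sin β))/8 = -4.424452, |c| > 1 → infeasible
LRL: c = (6 − d² + 2cos(α−β) − 2d(sin α − sin β))/8 = -4.456878, |c| > 1 → infeasible
Shortest: LSR with L = 65.404189 m ≈ 65.4042 m
Convert LSR to answer units (arcs ×180/π): t = 3.136478·180/π = 179.7069°, p = ρ·p = 7.18·5.223873 = 37.5074 m, q = 0.748868·180/π = 42.9069°, L = 65.4042 m.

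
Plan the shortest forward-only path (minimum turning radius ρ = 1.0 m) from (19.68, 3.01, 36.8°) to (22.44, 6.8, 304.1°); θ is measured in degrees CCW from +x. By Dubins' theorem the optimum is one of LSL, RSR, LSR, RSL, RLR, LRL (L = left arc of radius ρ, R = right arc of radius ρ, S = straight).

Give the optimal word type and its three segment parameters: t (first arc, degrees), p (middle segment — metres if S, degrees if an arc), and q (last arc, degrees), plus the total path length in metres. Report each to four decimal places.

Let ψ = atan2(Δy, Δx) = atan2(3.79, 2.76) = 53.9367° be the start→goal bearing.
Normalize: d = |goal − start| / ρ = 4.688465/1.0 = 4.688465, α = (θ_start − ψ) mod 360° = 342.8633° = 5.984094 rad, β = (θ_goal − ψ) mod 360° = 250.1633° = 4.366173 rad.
Common terms: sin α = -0.294652, cos α = 0.955605, sin β = -0.940664, cos β = -0.339340, cos(α−β) = -0.047106, d² = 21.981700. Work in radians in the unit-radius frame; every candidate has L = ρ·(t + p + q).
LSL: p² = 2 + d² − 2cos(α−β) + 2d(sin α − sin β) = 30.133516; p = √p² = 5.489400; φ = atan2(cos β − cos α, d + sin α − sin β) = -0.238144 rad; t = (φ − α) mod 2π = 0.060948 rad, q = (β − φ) mod 2π = 4.604317 rad → L = 1.0·(0.060948 + 5.489400 + 4.604317) = 1.0·10.154665 = 10.154665 m
RSR: p² = 2 + d² − 2cos(α−β) + 2d(sin β − sin α) = 18.018310; p = √p² = 4.244798; φ = atan2(cos α − cos β, d − sin α + sin β) = 0.310008 rad; t = (α − φ) mod 2π = 5.674086 rad, q = (φ − β) mod 2π = 2.227020 rad → L = 1.0·(5.674086 + 4.244798 + 2.227020) = 1.0·12.145903 = 12.145903 m
LSR: p² = d² − 2 + 2cos(α−β) + 2d(sin α + sin β) = 8.304017; p = √p² = 2.881669; φ = atan2(−cos α − cos β, d + sin α + sin β) − atan2(−2, p) = 0.430111 rad; t = (φ − α) mod 2π = 0.729203 rad, q = (φ − β) mod 2π = 2.347123 rad → L = 1.0·(0.729203 + 2.881669 + 2.347123) = 1.0·5.957995 = 5.957995 m
RSL: p² = d² − 2 + 2cos(α−β) − 2d(sin α + sin β) = 31.470957; p = √p² = 5.609898; φ = atan2(cos α + cos β, d − sin α − sin β) − atan2(2, p) = -0.238806 rad; t = (α − φ) mod 2π = 6.222899 rad, q = (β − φ) mod 2π = 4.604979 rad → L = 1.0·(6.222899 + 5.609898 + 4.604979) = 1.0·16.437777 = 16.437777 m
RLR: c = (6 − d² + 2cos(α−β) + 2d(sin α − sin β))/8 = -1.252289, |c| > 1 → infeasible
LRL: c = (6 − d² + 2cos(α−β) − 2d(sin α − sin β))/8 = -2.766689, |c| > 1 → infeasible
Shortest: LSR with L = 5.957995 m ≈ 5.9580 m
Convert LSR to answer units (arcs ×180/π): t = 0.729203·180/π = 41.7802°, p = ρ·p = 1.0·2.881669 = 2.8817 m, q = 2.347123·180/π = 134.4802°, L = 5.9580 m.

LSR: t = 41.7802°, p = 2.8817 m, q = 134.4802°, L = 5.9580 m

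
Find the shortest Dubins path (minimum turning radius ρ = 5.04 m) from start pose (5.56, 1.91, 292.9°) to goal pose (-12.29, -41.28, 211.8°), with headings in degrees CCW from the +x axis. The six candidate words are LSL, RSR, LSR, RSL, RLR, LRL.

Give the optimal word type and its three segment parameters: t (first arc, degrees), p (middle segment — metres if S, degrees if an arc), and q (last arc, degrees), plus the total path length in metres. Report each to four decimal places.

RSR: t = 46.1370°, p = 40.2069 m, q = 34.9630°, L = 47.3409 m

Let ψ = atan2(Δy, Δx) = atan2(-43.19, -17.85) = -112.4548° be the start→goal bearing.
Normalize: d = |goal − start| / ρ = 46.733271/5.04 = 9.272474, α = (θ_start − ψ) mod 360° = 45.3548° = 0.791591 rad, β = (θ_goal − ψ) mod 360° = 324.2548° = 5.659314 rad.
Common terms: sin α = 0.711472, cos α = 0.702714, sin β = -0.584181, cos β = 0.811623, cos(α−β) = 0.154710, d² = 85.978781. Work in radians in the unit-radius frame; every candidate has L = ρ·(t + p + q).
LSL: p² = 2 + d² − 2cos(α−β) + 2d(sin α − sin β) = 111.697188; p = √p² = 10.568689; φ = atan2(cos β − cos α, d + sin α − sin β) = 0.010305 rad; t = (φ − α) mod 2π = 5.501899 rad, q = (β − φ) mod 2π = 5.649009 rad → L = 5.04·(5.501899 + 10.568689 + 5.649009) = 5.04·21.719598 = 109.466772 m
RSR: p² = 2 + d² − 2cos(α−β) + 2d(sin β − sin α) = 63.641532; p = √p² = 7.977564; φ = atan2(cos α − cos β, d − sin α + sin β) = -0.013652 rad; t = (α − φ) mod 2π = 0.805243 rad, q = (φ − β) mod 2π = 0.610219 rad → L = 5.04·(0.805243 + 7.977564 + 0.610219) = 5.04·9.393026 = 47.340853 m
LSR: p² = d² − 2 + 2cos(α−β) + 2d(sin α + sin β) = 86.648804; p = √p² = 9.308534; φ = atan2(−cos α − cos β, d + sin α + sin β) − atan2(−2, p) = 0.051908 rad; t = (φ − α) mod 2π = 5.543502 rad, q = (φ − β) mod 2π = 0.675779 rad → L = 5.04·(5.543502 + 9.308534 + 0.675779) = 5.04·15.527815 = 78.260187 m
RSL: p² = d² − 2 + 2cos(α−β) − 2d(sin α + sin β) = 81.927599; p = √p² = 9.051387; φ = atan2(cos α + cos β, d − sin α − sin β) − atan2(2, p) = -0.053367 rad; t = (α − φ) mod 2π = 0.844958 rad, q = (β − φ) mod 2π = 5.712681 rad → L = 5.04·(0.844958 + 9.051387 + 5.712681) = 5.04·15.609026 = 78.669490 m
RLR: c = (6 − d² + 2cos(α−β) + 2d(sin α − sin β))/8 = -6.955191, |c| > 1 → infeasible
LRL: c = (6 − d² + 2cos(α−β) − 2d(sin α − sin β))/8 = -12.962149, |c| > 1 → infeasible
Shortest: RSR with L = 47.340853 m ≈ 47.3409 m
Convert RSR to answer units (arcs ×180/π): t = 0.805243·180/π = 46.1370°, p = ρ·p = 5.04·7.977564 = 40.2069 m, q = 0.610219·180/π = 34.9630°, L = 47.3409 m.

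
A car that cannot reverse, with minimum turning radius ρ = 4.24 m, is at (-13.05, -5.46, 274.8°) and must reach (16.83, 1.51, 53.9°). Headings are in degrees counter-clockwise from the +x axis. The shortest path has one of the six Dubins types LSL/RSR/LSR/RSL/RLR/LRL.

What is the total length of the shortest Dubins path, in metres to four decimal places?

34.3183 m

Let ψ = atan2(Δy, Δx) = atan2(6.97, 29.88) = 13.1304° be the start→goal bearing.
Normalize: d = |goal − start| / ρ = 30.682166/4.24 = 7.236360, α = (θ_start − ψ) mod 360° = 261.6696° = 4.566996 rad, β = (θ_goal − ψ) mod 360° = 40.7696° = 0.711564 rad.
Common terms: sin α = -0.989449, cos α = -0.144881, sin β = 0.653019, cos β = 0.757341, cos(α−β) = -0.755853, d² = 52.364904. Work in radians in the unit-radius frame; every candidate has L = ρ·(t + p + q).
LSL: p² = 2 + d² − 2cos(α−β) + 2d(sin α − sin β) = 32.105630; p = √p² = 5.666183; φ = atan2(cos β − cos α, d + sin α − sin β) = 0.159910 rad; t = (φ − α) mod 2π = 1.876099 rad, q = (β − φ) mod 2π = 0.551654 rad → L = 4.24·(1.876099 + 5.666183 + 0.551654) = 4.24·8.093936 = 34.318289 m
RSR: p² = 2 + d² − 2cos(α−β) + 2d(sin β − sin α) = 79.647592; p = √p² = 8.924550; φ = atan2(cos α − cos β, d − sin α + sin β) = -0.101267 rad; t = (α − φ) mod 2π = 4.668264 rad, q = (φ − β) mod 2π = 5.470354 rad → L = 4.24·(4.668264 + 8.924550 + 5.470354) = 4.24·19.063168 = 80.827831 m
LSR: p² = d² − 2 + 2cos(α−β) + 2d(sin α + sin β) = 43.984140; p = √p² = 6.632054; φ = atan2(−cos α − cos β, d + sin α + sin β) − atan2(−2, p) = 0.204361 rad; t = (φ − α) mod 2π = 1.920550 rad, q = (φ − β) mod 2π = 5.775983 rad → L = 4.24·(1.920550 + 6.632054 + 5.775983) = 4.24·14.328587 = 60.753208 m
RSL: p² = d² − 2 + 2cos(α−β) − 2d(sin α + sin β) = 53.722255; p = √p² = 7.329547; φ = atan2(cos α + cos β, d − sin α − sin β) − atan2(2, p) = -0.185682 rad; t = (α − φ) mod 2π = 4.752679 rad, q = (β − φ) mod 2π = 0.897246 rad → L = 4.24·(4.752679 + 7.329547 + 0.897246) = 4.24·12.979472 = 55.032960 m
RLR: c = (6 − d² + 2cos(α−β) + 2d(sin α − sin β))/8 = -8.955949, |c| > 1 → infeasible
LRL: c = (6 − d² + 2cos(α−β) − 2d(sin α − sin β))/8 = -3.013204, |c| > 1 → infeasible
Shortest: LSL with L = 34.318289 m ≈ 34.3183 m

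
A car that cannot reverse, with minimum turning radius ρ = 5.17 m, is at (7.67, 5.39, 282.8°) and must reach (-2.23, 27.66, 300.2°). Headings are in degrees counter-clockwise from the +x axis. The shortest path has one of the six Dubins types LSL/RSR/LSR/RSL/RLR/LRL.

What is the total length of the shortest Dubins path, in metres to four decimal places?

53.7229 m

Let ψ = atan2(Δy, Δx) = atan2(22.27, -9.90) = 113.9673° be the start→goal bearing.
Normalize: d = |goal − start| / ρ = 24.371354/5.17 = 4.713995, α = (θ_start − ψ) mod 360° = 168.8327° = 2.946687 rad, β = (θ_goal − ψ) mod 360° = 186.2327° = 3.250374 rad.
Common terms: sin α = 0.193674, cos α = -0.981066, sin β = -0.108567, cos β = -0.994089, cos(α−β) = 0.954240, d² = 22.221749. Work in radians in the unit-radius frame; every candidate has L = ρ·(t + p + q).
LSL: p² = 2 + d² − 2cos(α−β) + 2d(sin α − sin β) = 25.162795; p = √p² = 5.016253; φ = atan2(cos β − cos α, d + sin α − sin β) = -0.002596 rad; t = (φ − α) mod 2π = 3.333902 rad, q = (β − φ) mod 2π = 3.252971 rad → L = 5.17·(3.333902 + 5.016253 + 3.252971) = 5.17·11.603126 = 59.988160 m
RSR: p² = 2 + d² − 2cos(α−β) + 2d(sin β − sin α) = 19.463741; p = √p² = 4.411773; φ = atan2(cos α − cos β, d − sin α + sin β) = 0.002952 rad; t = (α − φ) mod 2π = 2.943735 rad, q = (φ − β) mod 2π = 3.035763 rad → L = 5.17·(2.943735 + 4.411773 + 3.035763) = 5.17·10.391271 = 53.722871 m
LSR: p² = d² − 2 + 2cos(α−β) + 2d(sin α + sin β) = 22.932612; p = √p² = 4.788801; φ = atan2(−cos α − cos β, d + sin α + sin β) − atan2(−2, p) = 0.786060 rad; t = (φ − α) mod 2π = 4.122558 rad, q = (φ − β) mod 2π = 3.818871 rad → L = 5.17·(4.122558 + 4.788801 + 3.818871) = 5.17·12.730229 = 65.815285 m
RSL: p² = d² − 2 + 2cos(α−β) − 2d(sin α + sin β) = 21.327846; p = √p² = 4.618208; φ = atan2(cos α + cos β, d − sin α − sin β) − atan2(2, p) = -0.811996 rad; t = (α − φ) mod 2π = 3.758683 rad, q = (β − φ) mod 2π = 4.062370 rad → L = 5.17·(3.758683 + 4.618208 + 4.062370) = 5.17·12.439262 = 64.310983 m
RLR: c = (6 − d² + 2cos(α−β) + 2d(sin α − sin β))/8 = -1.432968, |c| > 1 → infeasible
LRL: c = (6 − d² + 2cos(α−β) − 2d(sin α − sin β))/8 = -2.145349, |c| > 1 → infeasible
Shortest: RSR with L = 53.722871 m ≈ 53.7229 m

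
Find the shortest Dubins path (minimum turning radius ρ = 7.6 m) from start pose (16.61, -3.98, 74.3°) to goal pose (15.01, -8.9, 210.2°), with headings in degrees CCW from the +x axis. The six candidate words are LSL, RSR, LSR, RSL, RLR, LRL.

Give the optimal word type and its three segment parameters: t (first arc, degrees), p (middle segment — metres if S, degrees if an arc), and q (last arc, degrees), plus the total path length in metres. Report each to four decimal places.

LRL: t = 17.8333°, p = 293.9547°, q = 52.0214°, L = 48.2575 m

Let ψ = atan2(Δy, Δx) = atan2(-4.92, -1.60) = -108.0147° be the start→goal bearing.
Normalize: d = |goal − start| / ρ = 5.173625/7.6 = 0.680740, α = (θ_start − ψ) mod 360° = 182.3147° = 3.181992 rad, β = (θ_goal − ψ) mod 360° = 318.2147° = 5.553894 rad.
Common terms: sin α = -0.040388, cos α = -0.999184, sin β = -0.666341, cos β = 0.745647, cos(α−β) = -0.718126, d² = 0.463407. Work in radians in the unit-radius frame; every candidate has L = ρ·(t + p + q).
LSL: p² = 2 + d² − 2cos(α−β) + 2d(sin α − sin β) = 4.751883; p = √p² = 2.179881; φ = atan2(cos β − cos α, d + sin α − sin β) = 0.928003 rad; t = (φ − α) mod 2π = 4.029197 rad, q = (β − φ) mod 2π = 4.625891 rad → L = 7.6·(4.029197 + 2.179881 + 4.625891) = 7.6·10.834969 = 82.345765 m
RSR: p² = 2 + d² − 2cos(α−β) + 2d(sin β − sin α) = 3.047437; p = √p² = 1.745691; φ = atan2(cos α − cos β, d − sin α + sin β) = -1.539407 rad; t = (α − φ) mod 2π = 4.721399 rad, q = (φ − β) mod 2π = 5.473069 rad → L = 7.6·(4.721399 + 1.745691 + 5.473069) = 7.6·11.940159 = 90.745209 m
LSR: p² = d² − 2 + 2cos(α−β) + 2d(sin α + sin β) = -3.935043 < 0 → infeasible
RSL: p² = d² − 2 + 2cos(α−β) − 2d(sin α + sin β) = -2.010647 < 0 → infeasible
RLR: c = (6 − d² + 2cos(α−β) + 2d(sin α − sin β))/8 = 0.619070; p = 2π − arccos c = 5.379947 rad; φ = atan2(cos α − cos β, d − sin α + sin β) = -1.539407 rad; t = (α − φ + p/2) mod 2π = 1.128187 rad, q = (α − β − t + p) mod 2π = 1.879858 rad → L = 7.6·(1.128187 + 5.379947 + 1.879858) = 7.6·8.387992 = 63.748742 m
LRL: c = (6 − d² + 2cos(α−β) − 2d(sin α − sin β))/8 = 0.406015; p = 2π − arccos c = 5.130478 rad; φ = atan2(cos β − cos α, d + sin α − sin β) = 0.928003 rad; t = (φ − α + p/2) mod 2π = 0.311251 rad, q = (β − α − t + p) mod 2π = 0.907944 rad → L = 7.6·(0.311251 + 5.130478 + 0.907944) = 7.6·6.349673 = 48.257513 m
Shortest: LRL with L = 48.257513 m ≈ 48.2575 m
Convert LRL to answer units (arcs ×180/π): t = 0.311251·180/π = 17.8333°, p = 5.130478·180/π = 293.9547°, q = 0.907944·180/π = 52.0214°, L = 48.2575 m.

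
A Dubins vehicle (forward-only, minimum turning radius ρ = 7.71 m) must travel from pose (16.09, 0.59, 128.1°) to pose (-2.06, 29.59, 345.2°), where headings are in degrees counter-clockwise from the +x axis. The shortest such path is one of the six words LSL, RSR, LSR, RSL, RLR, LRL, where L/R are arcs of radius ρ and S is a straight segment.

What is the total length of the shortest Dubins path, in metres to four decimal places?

Let ψ = atan2(Δy, Δx) = atan2(29.00, -18.15) = 122.0409° be the start→goal bearing.
Normalize: d = |goal − start| / ρ = 34.211438/7.71 = 4.437281, α = (θ_start − ψ) mod 360° = 6.0591° = 0.105751 rad, β = (θ_goal − ψ) mod 360° = 223.1591° = 3.894861 rad.
Common terms: sin α = 0.105554, cos α = 0.994414, sin β = -0.684027, cos β = -0.729457, cos(α−β) = -0.797584, d² = 19.689465. Work in radians in the unit-radius frame; every candidate has L = ρ·(t + p + q).
LSL: p² = 2 + d² − 2cos(α−β) + 2d(sin α − sin β) = 30.291820; p = √p² = 5.503800; φ = atan2(cos β − cos α, d + sin α − sin β) = -0.318576 rad; t = (φ − α) mod 2π = 5.858858 rad, q = (β − φ) mod 2π = 4.213437 rad → L = 7.71·(5.858858 + 5.503800 + 4.213437) = 7.71·15.576096 = 120.091697 m
RSR: p² = 2 + d² − 2cos(α−β) + 2d(sin β − sin α) = 16.277445; p = √p² = 4.034532; φ = atan2(cos α − cos β, d − sin α + sin β) = 0.441481 rad; t = (α − φ) mod 2π = 5.947456 rad, q = (φ − β) mod 2π = 2.829805 rad → L = 7.71·(5.947456 + 4.034532 + 2.829805) = 7.71·12.811792 = 98.778919 m
LSR: p² = d² − 2 + 2cos(α−β) + 2d(sin α + sin β) = 10.960608; p = √p² = 3.310681; φ = atan2(−cos α − cos β, d + sin α + sin β) − atan2(−2, p) = 0.474877 rad; t = (φ − α) mod 2π = 0.369126 rad, q = (φ − β) mod 2π = 2.863202 rad → L = 7.71·(0.369126 + 3.310681 + 2.863202) = 7.71·6.543009 = 50.446596 m
RSL: p² = d² − 2 + 2cos(α−β) − 2d(sin α + sin β) = 21.227985; p = √p² = 4.607384; φ = atan2(cos α + cos β, d − sin α − sin β) − atan2(2, p) = -0.356765 rad; t = (α − φ) mod 2π = 0.462517 rad, q = (β − φ) mod 2π = 4.251627 rad → L = 7.71·(0.462517 + 4.607384 + 4.251627) = 7.71·9.321527 = 71.868975 m
RLR: c = (6 − d² + 2cos(α−β) + 2d(sin α − sin β))/8 = -1.034681, |c| > 1 → infeasible
LRL: c = (6 − d² + 2cos(α−β) − 2d(sin α − sin β))/8 = -2.786477, |c| > 1 → infeasible
Shortest: LSR with L = 50.446596 m ≈ 50.4466 m

50.4466 m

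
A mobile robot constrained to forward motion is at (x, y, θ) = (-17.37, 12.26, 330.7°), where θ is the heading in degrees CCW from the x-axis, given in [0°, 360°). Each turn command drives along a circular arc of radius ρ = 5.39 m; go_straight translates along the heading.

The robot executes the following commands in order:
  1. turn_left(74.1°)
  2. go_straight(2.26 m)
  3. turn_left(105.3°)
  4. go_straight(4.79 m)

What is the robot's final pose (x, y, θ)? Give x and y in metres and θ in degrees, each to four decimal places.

(-14.5942, 25.6133, 150.1000°)

set_pose: (x, y, θ) = (-17.3700, 12.2600, 330.7000°), ρ = 5.39
turn_left(74.1°): centre at ρ to the left, rotate +74.1° → (-10.9343, 13.1359, 404.8000° ≡ 44.8000°)
go_straight(2.26): x += 2.26·cos θ, y += 2.26·sin θ → (-9.3306, 14.7283, 44.8000°)
turn_left(105.3°): centre at ρ to the left, rotate +105.3° → (-10.4417, 23.2255, 150.1000°)
go_straight(4.79): x += 4.79·cos θ, y += 4.79·sin θ → (-14.5942, 25.6133, 150.1000°)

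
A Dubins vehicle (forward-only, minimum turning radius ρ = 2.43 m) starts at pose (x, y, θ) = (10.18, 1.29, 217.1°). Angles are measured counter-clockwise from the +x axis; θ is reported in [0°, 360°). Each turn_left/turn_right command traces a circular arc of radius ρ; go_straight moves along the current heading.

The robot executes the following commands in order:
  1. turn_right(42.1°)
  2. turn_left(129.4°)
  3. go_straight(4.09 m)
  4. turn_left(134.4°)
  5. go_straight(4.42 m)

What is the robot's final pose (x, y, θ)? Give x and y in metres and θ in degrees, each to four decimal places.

(13.8436, -1.1243, 78.8000°)

set_pose: (x, y, θ) = (10.1800, 1.2900, 217.1000°), ρ = 2.43
turn_right(42.1°): centre at ρ to the right, rotate −42.1° → (8.5024, 0.8074, 175.0000°)
turn_left(129.4°): centre at ρ to the left, rotate +129.4° → (6.2856, -2.9862, 304.4000°)
go_straight(4.09): x += 4.09·cos θ, y += 4.09·sin θ → (8.5963, -6.3610, 304.4000°)
turn_left(134.4°): centre at ρ to the left, rotate +134.4° → (12.9851, -5.4601, 438.8000° ≡ 78.8000°)
go_straight(4.42): x += 4.42·cos θ, y += 4.42·sin θ → (13.8436, -1.1243, 78.8000°)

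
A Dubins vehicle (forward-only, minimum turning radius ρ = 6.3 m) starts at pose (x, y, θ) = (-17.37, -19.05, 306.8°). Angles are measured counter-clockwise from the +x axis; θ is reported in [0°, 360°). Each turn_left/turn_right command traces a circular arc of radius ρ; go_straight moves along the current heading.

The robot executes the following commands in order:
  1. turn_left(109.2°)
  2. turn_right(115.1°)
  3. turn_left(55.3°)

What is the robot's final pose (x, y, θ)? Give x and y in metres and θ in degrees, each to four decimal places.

set_pose: (x, y, θ) = (-17.3700, -19.0500, 306.8000°), ρ = 6.3
turn_left(109.2°): centre at ρ to the left, rotate +109.2° → (-7.1025, -18.7991, 416.0000° ≡ 56.0000°)
turn_right(115.1°): centre at ρ to the right, rotate −115.1° → (3.5263, -19.0867, -59.1000° ≡ 300.9000°)
turn_left(55.3°): centre at ρ to the left, rotate +55.3° → (8.5146, -22.1375, 356.2000°)

(8.5146, -22.1375, 356.2000°)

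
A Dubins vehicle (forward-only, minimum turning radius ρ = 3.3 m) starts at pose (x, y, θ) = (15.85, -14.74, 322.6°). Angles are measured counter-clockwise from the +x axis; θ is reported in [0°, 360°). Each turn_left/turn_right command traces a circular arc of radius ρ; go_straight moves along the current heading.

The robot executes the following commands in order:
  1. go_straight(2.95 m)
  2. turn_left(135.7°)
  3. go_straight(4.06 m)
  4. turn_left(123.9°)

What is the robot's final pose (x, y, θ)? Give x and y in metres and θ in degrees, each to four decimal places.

set_pose: (x, y, θ) = (15.8500, -14.7400, 322.6000°), ρ = 3.3
go_straight(2.95): x += 2.95·cos θ, y += 2.95·sin θ → (18.1935, -16.5318, 322.6000°)
turn_left(135.7°): centre at ρ to the left, rotate +135.7° → (23.4633, -13.4338, 458.3000° ≡ 98.3000°)
go_straight(4.06): x += 4.06·cos θ, y += 4.06·sin θ → (22.8772, -9.4163, 98.3000°)
turn_left(123.9°): centre at ρ to the left, rotate +123.9° → (17.3951, -7.4481, 222.2000°)

(17.3951, -7.4481, 222.2000°)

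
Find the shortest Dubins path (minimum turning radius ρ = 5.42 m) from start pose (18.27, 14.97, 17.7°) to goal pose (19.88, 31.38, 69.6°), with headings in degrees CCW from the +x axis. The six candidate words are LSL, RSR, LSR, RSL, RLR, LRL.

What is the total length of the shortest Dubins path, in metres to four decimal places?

18.4974 m

Let ψ = atan2(Δy, Δx) = atan2(16.41, 1.61) = 84.3966° be the start→goal bearing.
Normalize: d = |goal − start| / ρ = 16.488790/5.42 = 3.042212, α = (θ_start − ψ) mod 360° = 293.3034° = 5.119110 rad, β = (θ_goal − ψ) mod 360° = 345.2034° = 6.024936 rad.
Common terms: sin α = -0.918423, cos α = 0.395600, sin β = -0.255388, cos β = 0.966839, cos(α−β) = 0.617036, d² = 9.255055. Work in radians in the unit-radius frame; every candidate has L = ρ·(t + p + q).
LSL: p² = 2 + d² − 2cos(α−β) + 2d(sin α − sin β) = 5.986799; p = √p² = 2.446794; φ = atan2(cos β − cos α, d + sin α − sin β) = 0.235639 rad; t = (φ − α) mod 2π = 1.399714 rad, q = (β − φ) mod 2π = 5.789297 rad → L = 5.42·(1.399714 + 2.446794 + 5.789297) = 5.42·9.635805 = 52.226063 m
RSR: p² = 2 + d² − 2cos(α−β) + 2d(sin β − sin α) = 14.055167; p = √p² = 3.749022; φ = atan2(cos α − cos β, d − sin α + sin β) = -0.152966 rad; t = (α − φ) mod 2π = 5.272076 rad, q = (φ − β) mod 2π = 0.105283 rad → L = 5.42·(5.272076 + 3.749022 + 0.105283) = 5.42·9.126382 = 49.464988 m
LSR: p² = d² − 2 + 2cos(α−β) + 2d(sin α + sin β) = 1.347162; p = √p² = 1.160673; φ = atan2(−cos α − cos β, d + sin α + sin β) − atan2(−2, p) = 0.414905 rad; t = (φ − α) mod 2π = 1.578980 rad, q = (φ − β) mod 2π = 0.673154 rad → L = 5.42·(1.578980 + 1.160673 + 0.673154) = 5.42·3.412807 = 18.497415 m
RSL: p² = d² − 2 + 2cos(α−β) − 2d(sin α + sin β) = 15.631092; p = √p² = 3.953618; φ = atan2(cos α + cos β, d − sin α − sin β) − atan2(2, p) = -0.155765 rad; t = (α − φ) mod 2π = 5.274875 rad, q = (β − φ) mod 2π = 6.180701 rad → L = 5.42·(5.274875 + 3.953618 + 6.180701) = 5.42·15.409194 = 83.517829 m
RLR: c = (6 − d² + 2cos(α−β) + 2d(sin α − sin β))/8 = -0.756896; p = 2π − arccos c = 3.853839 rad; φ = atan2(cos α − cos β, d − sin α + sin β) = -0.152966 rad; t = (α − φ + p/2) mod 2π = 0.915810 rad, q = (α − β − t + p) mod 2π = 2.032203 rad → L = 5.42·(0.915810 + 3.853839 + 2.032203) = 5.42·6.801852 = 36.866035 m
LRL: c = (6 − d² + 2cos(α−β) − 2d(sin α − sin β))/8 = 0.251650; p = 2π − arccos c = 4.966774 rad; φ = atan2(cos β − cos α, d + sin α − sin β) = 0.235639 rad; t = (φ − α + p/2) mod 2π = 3.883101 rad, q = (β − α − t + p) mod 2π = 1.989499 rad → L = 5.42·(3.883101 + 4.966774 + 1.989499) = 5.42·10.839373 = 58.749404 m
Shortest: LSR with L = 18.497415 m ≈ 18.4974 m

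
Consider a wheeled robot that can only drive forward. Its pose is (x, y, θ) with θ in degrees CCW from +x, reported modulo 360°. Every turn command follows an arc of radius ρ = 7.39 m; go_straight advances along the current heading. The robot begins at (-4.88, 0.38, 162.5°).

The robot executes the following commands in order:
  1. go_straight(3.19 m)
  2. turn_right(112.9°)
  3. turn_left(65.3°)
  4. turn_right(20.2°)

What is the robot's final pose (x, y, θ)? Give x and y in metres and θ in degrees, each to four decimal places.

(-10.9147, 23.5838, 94.7000°)

set_pose: (x, y, θ) = (-4.8800, 0.3800, 162.5000°), ρ = 7.39
go_straight(3.19): x += 3.19·cos θ, y += 3.19·sin θ → (-7.9224, 1.3393, 162.5000°)
turn_right(112.9°): centre at ρ to the right, rotate −112.9° → (-11.3279, 13.1768, 49.6000°)
turn_left(65.3°): centre at ρ to the left, rotate +65.3° → (-10.2526, 21.0779, 114.9000°)
turn_right(20.2°): centre at ρ to the right, rotate −20.2° → (-10.9147, 23.5838, 94.7000°)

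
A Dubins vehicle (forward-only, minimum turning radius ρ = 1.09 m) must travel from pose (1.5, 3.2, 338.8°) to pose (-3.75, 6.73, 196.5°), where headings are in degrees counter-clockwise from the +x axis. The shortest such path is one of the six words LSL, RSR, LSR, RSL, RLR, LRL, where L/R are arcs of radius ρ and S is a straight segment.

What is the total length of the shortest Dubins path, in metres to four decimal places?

Let ψ = atan2(Δy, Δx) = atan2(3.53, -5.25) = 146.0839° be the start→goal bearing.
Normalize: d = |goal − start| / ρ = 6.326405/1.09 = 5.804041, α = (θ_start − ψ) mod 360° = 192.7161° = 3.363531 rad, β = (θ_goal − ψ) mod 360° = 50.4161° = 0.879928 rad.
Common terms: sin α = -0.220121, cos α = -0.975473, sin β = 0.770693, cos β = 0.637207, cos(α−β) = -0.791224, d² = 33.686895. Work in radians in the unit-radius frame; every candidate has L = ρ·(t + p + q).
LSL: p² = 2 + d² − 2cos(α−β) + 2d(sin α − sin β) = 25.767896; p = √p² = 5.076209; φ = atan2(cos β − cos α, d + sin α − sin β) = 0.323296 rad; t = (φ − α) mod 2π = 3.242950 rad, q = (β − φ) mod 2π = 0.556631 rad → L = 1.09·(3.242950 + 5.076209 + 0.556631) = 1.09·8.875791 = 9.674612 m
RSR: p² = 2 + d² − 2cos(α−β) + 2d(sin β − sin α) = 48.770788; p = √p² = 6.983609; φ = atan2(cos α − cos β, d − sin α + sin β) = -0.233027 rad; t = (α − φ) mod 2π = 3.596558 rad, q = (φ − β) mod 2π = 5.170231 rad → L = 1.09·(3.596558 + 6.983609 + 5.170231) = 1.09·15.750397 = 17.167933 m
LSR: p² = d² − 2 + 2cos(α−β) + 2d(sin α + sin β) = 36.495531; p = √p² = 6.041153; φ = atan2(−cos α − cos β, d + sin α + sin β) − atan2(−2, p) = 0.372887 rad; t = (φ − α) mod 2π = 3.292541 rad, q = (φ − β) mod 2π = 5.776145 rad → L = 1.09·(3.292541 + 6.041153 + 5.776145) = 1.09·15.109839 = 16.469724 m
RSL: p² = d² − 2 + 2cos(α−β) − 2d(sin α + sin β) = 23.713365; p = √p² = 4.869637; φ = atan2(cos α + cos β, d − sin α − sin β) − atan2(2, p) = -0.454004 rad; t = (α − φ) mod 2π = 3.817535 rad, q = (β − φ) mod 2π = 1.333931 rad → L = 1.09·(3.817535 + 4.869637 + 1.333931) = 1.09·10.021103 = 10.923002 m
RLR: c = (6 − d² + 2cos(α−β) + 2d(sin α − sin β))/8 = -5.096349, |c| > 1 → infeasible
LRL: c = (6 − d² + 2cos(α−β) − 2d(sin α − sin β))/8 = -2.220987, |c| > 1 → infeasible
Shortest: LSL with L = 9.674612 m ≈ 9.6746 m

9.6746 m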